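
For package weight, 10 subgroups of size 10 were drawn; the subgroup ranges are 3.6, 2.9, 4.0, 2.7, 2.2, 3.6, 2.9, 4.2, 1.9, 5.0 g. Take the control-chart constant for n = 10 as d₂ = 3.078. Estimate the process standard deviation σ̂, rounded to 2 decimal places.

R̄ = (3.6 + 2.9 + 4.0 + 2.7 + 2.2 + 3.6 + 2.9 + 4.2 + 1.9 + 5.0) / 10 = 3.3000
σ̂ = R̄ / d₂ = 3.3000 / 3.078 = 1.0721

1.07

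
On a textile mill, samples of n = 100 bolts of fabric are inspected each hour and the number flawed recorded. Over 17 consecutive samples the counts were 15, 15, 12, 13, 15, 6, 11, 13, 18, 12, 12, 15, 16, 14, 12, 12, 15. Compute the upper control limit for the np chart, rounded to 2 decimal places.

p̄ = Σdᵢ / (k·n) = 226 / (17 × 100) = 0.13294
UCL = np̄ + 3·√(np̄(1−p̄)) = 13.2941 + 3 × √(13.2941×0.86706) = 13.2941 + 3 × 3.3951 = 23.4795

23.48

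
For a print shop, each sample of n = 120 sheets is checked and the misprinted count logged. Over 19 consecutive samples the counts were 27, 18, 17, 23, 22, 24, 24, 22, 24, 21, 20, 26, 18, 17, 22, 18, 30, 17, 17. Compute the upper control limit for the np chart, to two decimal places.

p̄ = Σdᵢ / (k·n) = 407 / (19 × 120) = 0.17851
UCL = np̄ + 3·√(np̄(1−p̄)) = 21.4211 + 3 × √(21.4211×0.82149) = 21.4211 + 3 × 4.1949 = 34.0058

34.01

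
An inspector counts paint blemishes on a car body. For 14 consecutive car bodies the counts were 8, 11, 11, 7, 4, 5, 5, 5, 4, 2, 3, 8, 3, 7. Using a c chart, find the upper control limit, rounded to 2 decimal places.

13.23

c̄ = (8 + 11 + 11 + 7 + 4 + 5 + 5 + 5 + 4 + 2 + 3 + 8 + 3 + 7) / 14 = 83 / 14 = 5.9286
UCL = c̄ + 3√c̄ = 5.9286 + 3 × √5.9286 = 5.9286 + 3 × 2.4349 = 13.2332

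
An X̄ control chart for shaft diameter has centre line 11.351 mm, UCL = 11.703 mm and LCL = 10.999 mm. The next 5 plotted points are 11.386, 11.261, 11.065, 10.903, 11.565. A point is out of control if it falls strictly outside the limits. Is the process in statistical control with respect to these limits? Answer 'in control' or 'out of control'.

Compare each point to [10.999, 11.703]: sample 4 = 10.903 < LCL.

out of control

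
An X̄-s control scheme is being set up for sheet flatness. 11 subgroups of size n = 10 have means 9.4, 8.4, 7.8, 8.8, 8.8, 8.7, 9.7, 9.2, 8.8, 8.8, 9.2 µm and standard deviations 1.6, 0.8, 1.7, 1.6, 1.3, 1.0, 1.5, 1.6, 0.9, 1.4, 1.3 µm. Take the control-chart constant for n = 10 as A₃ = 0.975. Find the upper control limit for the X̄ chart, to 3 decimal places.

X̄̄ = (9.4 + 8.4 + 7.8 + 8.8 + 8.8 + 8.7 + 9.7 + 9.2 + 8.8 + 8.8 + 9.2) / 11 = 8.8727
s̄ = (1.6 + 0.8 + 1.7 + 1.6 + 1.3 + 1.0 + 1.5 + 1.6 + 0.9 + 1.4 + 1.3) / 11 = 1.3364
UCL = X̄̄ + A₃·s̄ = 8.8727 + 0.975 × 1.3364 = 10.1757

10.176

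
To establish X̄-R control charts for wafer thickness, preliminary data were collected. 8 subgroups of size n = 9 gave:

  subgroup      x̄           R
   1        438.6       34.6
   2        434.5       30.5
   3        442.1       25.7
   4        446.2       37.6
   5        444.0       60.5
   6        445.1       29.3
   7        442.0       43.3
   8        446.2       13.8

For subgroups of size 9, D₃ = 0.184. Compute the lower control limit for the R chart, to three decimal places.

R̄ = (34.6 + 30.5 + 25.7 + 37.6 + 60.5 + 29.3 + 43.3 + 13.8) / 8 = 275.3000 / 8 = 34.4125
LCL_R = D₃·R̄ = 0.184 × 34.4125 = 6.3319

6.332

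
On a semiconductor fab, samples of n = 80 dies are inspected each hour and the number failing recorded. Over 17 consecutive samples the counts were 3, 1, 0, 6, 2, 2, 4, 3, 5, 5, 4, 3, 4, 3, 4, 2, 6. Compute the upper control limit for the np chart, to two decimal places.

8.73

p̄ = Σdᵢ / (k·n) = 57 / (17 × 80) = 0.04191
UCL = np̄ + 3·√(np̄(1−p̄)) = 3.3529 + 3 × √(3.3529×0.95809) = 3.3529 + 3 × 1.7923 = 8.7299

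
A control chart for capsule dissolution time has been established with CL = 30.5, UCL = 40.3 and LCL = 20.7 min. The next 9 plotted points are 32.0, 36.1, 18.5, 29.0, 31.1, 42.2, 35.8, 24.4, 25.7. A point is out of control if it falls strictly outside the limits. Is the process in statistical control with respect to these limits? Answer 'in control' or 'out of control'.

Compare each point to [20.7, 40.3]: sample 3 = 18.5 < LCL; sample 6 = 42.2 > UCL.

out of control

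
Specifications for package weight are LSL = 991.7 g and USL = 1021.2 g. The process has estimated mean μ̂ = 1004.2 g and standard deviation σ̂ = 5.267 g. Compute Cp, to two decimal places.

Cp = (USL − LSL) / (6σ̂) = (1021.2 − 991.7) / (6 × 5.267) = 29.5000 / 31.6020 = 0.9335

0.93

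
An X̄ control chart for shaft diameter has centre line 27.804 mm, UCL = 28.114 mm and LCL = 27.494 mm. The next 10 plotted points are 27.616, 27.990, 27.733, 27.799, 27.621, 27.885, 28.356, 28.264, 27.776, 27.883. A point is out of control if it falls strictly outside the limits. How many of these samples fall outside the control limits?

Compare each point to [27.494, 28.114]: sample 7 = 28.356 > UCL; sample 8 = 28.264 > UCL.

2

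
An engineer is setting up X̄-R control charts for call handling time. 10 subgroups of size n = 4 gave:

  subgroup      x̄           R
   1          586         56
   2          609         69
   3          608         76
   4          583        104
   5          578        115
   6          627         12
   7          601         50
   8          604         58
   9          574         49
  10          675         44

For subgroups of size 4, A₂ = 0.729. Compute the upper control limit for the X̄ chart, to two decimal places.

X̄̄ = (586 + 609 + 608 + 583 + 578 + 627 + 601 + 604 + 574 + 675) / 10 = 6045.0000 / 10 = 604.5000
R̄ = (56 + 69 + 76 + 104 + 115 + 12 + 50 + 58 + 49 + 44) / 10 = 633.0000 / 10 = 63.3000
UCL = X̄̄ + A₂·R̄ = 604.5000 + 0.729 × 63.3000 = 650.6457

650.65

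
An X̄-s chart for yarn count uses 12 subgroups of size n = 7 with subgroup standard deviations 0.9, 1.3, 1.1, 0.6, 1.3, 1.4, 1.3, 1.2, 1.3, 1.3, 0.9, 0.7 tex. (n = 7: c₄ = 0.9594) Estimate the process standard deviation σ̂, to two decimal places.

1.16

s̄ = (0.9 + 1.3 + 1.1 + 0.6 + 1.3 + 1.4 + 1.3 + 1.2 + 1.3 + 1.3 + 0.9 + 0.7) / 12 = 1.1083
σ̂ = s̄ / c₄ = 1.1083 / 0.9594 = 1.1552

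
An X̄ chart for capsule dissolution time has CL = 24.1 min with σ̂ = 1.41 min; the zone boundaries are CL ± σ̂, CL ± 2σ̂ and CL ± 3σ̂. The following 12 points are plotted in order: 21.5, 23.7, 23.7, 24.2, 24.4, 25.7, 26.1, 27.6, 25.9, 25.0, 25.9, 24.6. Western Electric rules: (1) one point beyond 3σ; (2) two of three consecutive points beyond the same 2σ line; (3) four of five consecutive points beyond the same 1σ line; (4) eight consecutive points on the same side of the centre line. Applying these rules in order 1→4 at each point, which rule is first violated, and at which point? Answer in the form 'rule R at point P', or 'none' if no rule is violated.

rule 3 at point 9

Zone of each point (C = within 1σ̂, B = 1σ̂–2σ̂, A = 2σ̂–3σ̂, * = beyond 3σ̂; sign = side of CL): 1:-B, 2:-C, 3:-C, 4:+C, 5:+C, 6:+B, 7:+B, 8:+A, 9:+B, 10:+C, 11:+B, 12:+C
Rule 3 (four of five consecutive points beyond the same 1σ limit) is satisfied at point 9.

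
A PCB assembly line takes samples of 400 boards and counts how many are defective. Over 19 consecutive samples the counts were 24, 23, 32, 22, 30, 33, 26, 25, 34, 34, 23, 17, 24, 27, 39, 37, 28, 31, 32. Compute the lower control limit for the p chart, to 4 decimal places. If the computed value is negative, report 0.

0.0326

p̄ = Σdᵢ / (k·n) = 541 / (19 × 400) = 0.07118
LCL = p̄ − 3·√(p̄(1−p̄)/n) = 0.07118 − 3 × 0.01286 = 0.03261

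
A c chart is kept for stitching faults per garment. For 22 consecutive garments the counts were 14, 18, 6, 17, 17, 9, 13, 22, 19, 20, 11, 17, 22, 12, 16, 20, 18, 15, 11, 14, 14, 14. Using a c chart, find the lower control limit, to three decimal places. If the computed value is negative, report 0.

3.633

c̄ = (14 + 18 + 6 + 17 + 17 + 9 + 13 + 22 + 19 + 20 + 11 + 17 + 22 + 12 + 16 + 20 + 18 + 15 + 11 + 14 + 14 + 14) / 22 = 339 / 22 = 15.4091
LCL = c̄ − 3√c̄ = 15.4091 − 3 × 3.9254 = 3.6328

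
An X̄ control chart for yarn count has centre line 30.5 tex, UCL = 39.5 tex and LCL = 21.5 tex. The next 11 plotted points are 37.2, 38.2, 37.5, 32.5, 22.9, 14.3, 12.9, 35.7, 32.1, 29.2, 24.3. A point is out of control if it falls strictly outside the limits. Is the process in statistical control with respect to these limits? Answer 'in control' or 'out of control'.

out of control

Compare each point to [21.5, 39.5]: sample 6 = 14.3 < LCL; sample 7 = 12.9 < LCL.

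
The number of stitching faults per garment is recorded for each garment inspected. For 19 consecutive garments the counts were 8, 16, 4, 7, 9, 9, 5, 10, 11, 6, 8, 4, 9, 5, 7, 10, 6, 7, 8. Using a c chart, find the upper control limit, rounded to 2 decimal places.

16.24

c̄ = (8 + 16 + 4 + 7 + 9 + 9 + 5 + 10 + 11 + 6 + 8 + 4 + 9 + 5 + 7 + 10 + 6 + 7 + 8) / 19 = 149 / 19 = 7.8421
UCL = c̄ + 3√c̄ = 7.8421 + 3 × √7.8421 = 7.8421 + 3 × 2.8004 = 16.2432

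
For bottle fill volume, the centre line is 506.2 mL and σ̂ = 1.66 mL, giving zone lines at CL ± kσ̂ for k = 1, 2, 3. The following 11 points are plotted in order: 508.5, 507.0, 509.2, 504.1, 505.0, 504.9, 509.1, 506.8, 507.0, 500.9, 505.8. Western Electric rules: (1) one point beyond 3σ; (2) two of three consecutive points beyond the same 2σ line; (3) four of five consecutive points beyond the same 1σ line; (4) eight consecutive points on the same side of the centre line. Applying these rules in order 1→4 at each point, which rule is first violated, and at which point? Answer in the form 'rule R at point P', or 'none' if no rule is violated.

rule 1 at point 10

Zone of each point (C = within 1σ̂, B = 1σ̂–2σ̂, A = 2σ̂–3σ̂, * = beyond 3σ̂; sign = side of CL): 1:+B, 2:+C, 3:+B, 4:-B, 5:-C, 6:-C, 7:+B, 8:+C, 9:+C, 10:-*, 11:-C
Rule 1 (one point beyond the 3σ limits) is satisfied at point 10.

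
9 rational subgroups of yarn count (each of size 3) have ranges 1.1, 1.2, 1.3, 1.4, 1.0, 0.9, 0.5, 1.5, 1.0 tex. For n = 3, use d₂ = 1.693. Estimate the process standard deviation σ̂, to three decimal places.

R̄ = (1.1 + 1.2 + 1.3 + 1.4 + 1.0 + 0.9 + 0.5 + 1.5 + 1.0) / 9 = 1.1000
σ̂ = R̄ / d₂ = 1.1000 / 1.693 = 0.6497

0.650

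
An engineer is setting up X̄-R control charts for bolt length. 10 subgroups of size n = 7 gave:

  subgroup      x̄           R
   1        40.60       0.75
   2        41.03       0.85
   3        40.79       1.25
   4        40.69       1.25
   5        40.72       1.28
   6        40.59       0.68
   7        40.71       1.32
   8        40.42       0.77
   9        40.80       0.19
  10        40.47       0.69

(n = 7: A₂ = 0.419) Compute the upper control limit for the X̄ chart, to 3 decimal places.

41.060

X̄̄ = (40.60 + 41.03 + 40.79 + 40.69 + 40.72 + 40.59 + 40.71 + 40.42 + 40.80 + 40.47) / 10 = 406.8200 / 10 = 40.6820
R̄ = (0.75 + 0.85 + 1.25 + 1.25 + 1.28 + 0.68 + 1.32 + 0.77 + 0.19 + 0.69) / 10 = 9.0300 / 10 = 0.9030
UCL = X̄̄ + A₂·R̄ = 40.6820 + 0.419 × 0.9030 = 41.0604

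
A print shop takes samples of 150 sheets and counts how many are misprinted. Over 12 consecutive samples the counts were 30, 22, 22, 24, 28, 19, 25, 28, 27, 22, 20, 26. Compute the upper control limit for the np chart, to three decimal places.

p̄ = Σdᵢ / (k·n) = 293 / (12 × 150) = 0.16278
UCL = np̄ + 3·√(np̄(1−p̄)) = 24.4167 + 3 × √(24.4167×0.83722) = 24.4167 + 3 × 4.5213 = 37.9806

37.981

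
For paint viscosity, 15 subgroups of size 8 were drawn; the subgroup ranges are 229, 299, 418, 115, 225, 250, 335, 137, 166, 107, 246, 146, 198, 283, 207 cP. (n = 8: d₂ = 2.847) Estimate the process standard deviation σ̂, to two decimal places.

78.70

R̄ = (229 + 299 + 418 + 115 + 225 + 250 + 335 + 137 + 166 + 107 + 246 + 146 + 198 + 283 + 207) / 15 = 224.0667
σ̂ = R̄ / d₂ = 224.0667 / 2.847 = 78.7027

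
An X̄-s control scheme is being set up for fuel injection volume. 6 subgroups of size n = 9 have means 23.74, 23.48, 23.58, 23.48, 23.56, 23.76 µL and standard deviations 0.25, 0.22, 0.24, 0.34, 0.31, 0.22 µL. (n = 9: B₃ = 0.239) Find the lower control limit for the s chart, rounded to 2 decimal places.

0.06

s̄ = (0.25 + 0.22 + 0.24 + 0.34 + 0.31 + 0.22) / 6 = 0.2633
LCL_s = B₃·s̄ = 0.239 × 0.2633 = 0.0629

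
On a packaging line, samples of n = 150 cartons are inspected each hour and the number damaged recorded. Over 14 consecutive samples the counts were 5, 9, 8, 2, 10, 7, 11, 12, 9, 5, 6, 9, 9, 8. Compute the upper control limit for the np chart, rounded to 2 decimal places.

p̄ = Σdᵢ / (k·n) = 110 / (14 × 150) = 0.05238
UCL = np̄ + 3·√(np̄(1−p̄)) = 7.8571 + 3 × √(7.8571×0.94762) = 7.8571 + 3 × 2.7287 = 16.0431

16.04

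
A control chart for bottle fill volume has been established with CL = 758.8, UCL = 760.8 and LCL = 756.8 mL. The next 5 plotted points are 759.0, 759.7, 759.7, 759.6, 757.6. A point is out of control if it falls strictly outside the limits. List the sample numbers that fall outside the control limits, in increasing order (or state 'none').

none

All 5 points lie within [756.8, 760.8].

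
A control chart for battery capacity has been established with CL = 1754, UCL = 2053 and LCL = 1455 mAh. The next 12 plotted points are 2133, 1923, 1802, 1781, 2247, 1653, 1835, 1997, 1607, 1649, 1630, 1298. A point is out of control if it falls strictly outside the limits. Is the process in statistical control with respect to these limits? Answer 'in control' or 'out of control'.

out of control

Compare each point to [1455, 2053]: sample 1 = 2133 > UCL; sample 5 = 2247 > UCL; sample 12 = 1298 < LCL.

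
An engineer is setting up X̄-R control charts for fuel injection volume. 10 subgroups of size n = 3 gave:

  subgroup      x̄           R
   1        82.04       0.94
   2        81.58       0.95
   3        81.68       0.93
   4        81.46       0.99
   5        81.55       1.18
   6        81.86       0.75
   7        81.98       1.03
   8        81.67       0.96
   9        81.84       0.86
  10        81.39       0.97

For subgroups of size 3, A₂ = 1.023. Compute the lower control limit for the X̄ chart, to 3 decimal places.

80.727

X̄̄ = (82.04 + 81.58 + 81.68 + 81.46 + 81.55 + 81.86 + 81.98 + 81.67 + 81.84 + 81.39) / 10 = 817.0500 / 10 = 81.7050
R̄ = (0.94 + 0.95 + 0.93 + 0.99 + 1.18 + 0.75 + 1.03 + 0.96 + 0.86 + 0.97) / 10 = 9.5600 / 10 = 0.9560
LCL = X̄̄ − A₂·R̄ = 81.7050 − 1.023 × 0.9560 = 80.7270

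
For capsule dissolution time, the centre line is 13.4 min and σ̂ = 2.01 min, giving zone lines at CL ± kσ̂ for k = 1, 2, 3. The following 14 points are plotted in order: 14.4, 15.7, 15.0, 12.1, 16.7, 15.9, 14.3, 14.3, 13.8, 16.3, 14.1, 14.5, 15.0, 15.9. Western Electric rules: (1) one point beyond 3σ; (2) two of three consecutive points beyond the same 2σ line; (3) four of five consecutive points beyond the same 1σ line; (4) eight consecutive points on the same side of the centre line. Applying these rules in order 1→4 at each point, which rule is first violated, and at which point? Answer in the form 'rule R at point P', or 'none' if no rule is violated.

rule 4 at point 12

Zone of each point (C = within 1σ̂, B = 1σ̂–2σ̂, A = 2σ̂–3σ̂, * = beyond 3σ̂; sign = side of CL): 1:+C, 2:+B, 3:+C, 4:-C, 5:+B, 6:+B, 7:+C, 8:+C, 9:+C, 10:+B, 11:+C, 12:+C, 13:+C, 14:+B
Rule 4 (eight consecutive points on the same side of the centre line) is satisfied at point 12.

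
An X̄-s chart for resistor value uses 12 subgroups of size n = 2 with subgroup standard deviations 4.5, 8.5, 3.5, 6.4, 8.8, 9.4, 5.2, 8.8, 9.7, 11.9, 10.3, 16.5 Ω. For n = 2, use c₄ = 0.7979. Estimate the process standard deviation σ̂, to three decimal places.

10.810

s̄ = (4.5 + 8.5 + 3.5 + 6.4 + 8.8 + 9.4 + 5.2 + 8.8 + 9.7 + 11.9 + 10.3 + 16.5) / 12 = 8.6250
σ̂ = s̄ / c₄ = 8.6250 / 0.7979 = 10.8096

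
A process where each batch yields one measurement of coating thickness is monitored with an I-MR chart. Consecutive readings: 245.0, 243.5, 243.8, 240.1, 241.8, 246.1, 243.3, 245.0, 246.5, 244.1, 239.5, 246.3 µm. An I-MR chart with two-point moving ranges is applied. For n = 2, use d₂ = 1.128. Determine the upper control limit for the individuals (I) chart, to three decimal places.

251.318

X̄ = (245.0 + 243.5 + 243.8 + 240.1 + 241.8 + 246.1 + 243.3 + 245.0 + 246.5 + 244.1 + 239.5 + 246.3) / 12 = 243.7500
Moving ranges: 1.5, 0.3, 3.7, 1.7, 4.3, 2.8, 1.7, 1.5, 2.4, 4.6, 6.8; M̄R̄ = 31.3000 / 11 = 2.8455
UCL = X̄ + 3·M̄R̄/d₂ = 243.7500 + 3 × 2.8455 / 1.128 = 251.3177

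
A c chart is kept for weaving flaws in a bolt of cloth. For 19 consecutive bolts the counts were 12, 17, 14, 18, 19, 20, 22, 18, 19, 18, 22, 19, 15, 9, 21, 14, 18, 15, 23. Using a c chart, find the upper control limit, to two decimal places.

30.09

c̄ = (12 + 17 + 14 + 18 + 19 + 20 + 22 + 18 + 19 + 18 + 22 + 19 + 15 + 9 + 21 + 14 + 18 + 15 + 23) / 19 = 333 / 19 = 17.5263
UCL = c̄ + 3√c̄ = 17.5263 + 3 × √17.5263 = 17.5263 + 3 × 4.1864 = 30.0856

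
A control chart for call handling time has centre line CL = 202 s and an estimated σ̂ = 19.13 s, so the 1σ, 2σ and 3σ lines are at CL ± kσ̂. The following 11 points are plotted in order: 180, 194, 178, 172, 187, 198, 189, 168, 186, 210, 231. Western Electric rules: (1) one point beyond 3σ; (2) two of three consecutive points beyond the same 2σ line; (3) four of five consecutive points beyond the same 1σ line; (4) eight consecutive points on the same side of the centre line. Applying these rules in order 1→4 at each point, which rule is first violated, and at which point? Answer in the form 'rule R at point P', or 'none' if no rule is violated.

Zone of each point (C = within 1σ̂, B = 1σ̂–2σ̂, A = 2σ̂–3σ̂, * = beyond 3σ̂; sign = side of CL): 1:-B, 2:-C, 3:-B, 4:-B, 5:-C, 6:-C, 7:-C, 8:-B, 9:-C, 10:+C, 11:+B
Rule 4 (eight consecutive points on the same side of the centre line) is satisfied at point 8.

rule 4 at point 8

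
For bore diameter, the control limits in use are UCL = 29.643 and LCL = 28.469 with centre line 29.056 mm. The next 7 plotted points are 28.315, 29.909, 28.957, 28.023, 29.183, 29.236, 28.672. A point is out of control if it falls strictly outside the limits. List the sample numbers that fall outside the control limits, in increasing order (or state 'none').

1, 2, 4

Compare each point to [28.469, 29.643]: sample 1 = 28.315 < LCL; sample 2 = 29.909 > UCL; sample 4 = 28.023 < LCL.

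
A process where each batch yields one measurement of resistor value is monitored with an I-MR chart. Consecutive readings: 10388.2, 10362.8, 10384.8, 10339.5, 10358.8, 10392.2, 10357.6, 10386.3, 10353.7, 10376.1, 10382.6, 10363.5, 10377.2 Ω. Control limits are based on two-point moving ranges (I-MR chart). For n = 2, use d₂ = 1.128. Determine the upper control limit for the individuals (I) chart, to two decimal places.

X̄ = (10388.2 + 10362.8 + 10384.8 + 10339.5 + 10358.8 + 10392.2 + 10357.6 + 10386.3 + 10353.7 + 10376.1 + 10382.6 + 10363.5 + 10377.2) / 13 = 10371.0231
Moving ranges: 25.4, 22.0, 45.3, 19.3, 33.4, 34.6, 28.7, 32.6, 22.4, 6.5, 19.1, 13.7; M̄R̄ = 303.0000 / 12 = 25.2500
UCL = X̄ + 3·M̄R̄/d₂ = 10371.0231 + 3 × 25.2500 / 1.128 = 10438.1773

10438.18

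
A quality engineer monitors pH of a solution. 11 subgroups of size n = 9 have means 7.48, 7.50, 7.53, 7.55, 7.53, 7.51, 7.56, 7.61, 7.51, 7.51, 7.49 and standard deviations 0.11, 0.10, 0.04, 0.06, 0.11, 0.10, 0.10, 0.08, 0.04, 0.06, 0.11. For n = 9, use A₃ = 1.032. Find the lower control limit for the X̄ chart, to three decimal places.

7.440

X̄̄ = (7.48 + 7.50 + 7.53 + 7.55 + 7.53 + 7.51 + 7.56 + 7.61 + 7.51 + 7.51 + 7.49) / 11 = 7.5255
s̄ = (0.11 + 0.10 + 0.04 + 0.06 + 0.11 + 0.10 + 0.10 + 0.08 + 0.04 + 0.06 + 0.11) / 11 = 0.0827
LCL = X̄̄ − A₃·s̄ = 7.5255 − 1.032 × 0.0827 = 7.4401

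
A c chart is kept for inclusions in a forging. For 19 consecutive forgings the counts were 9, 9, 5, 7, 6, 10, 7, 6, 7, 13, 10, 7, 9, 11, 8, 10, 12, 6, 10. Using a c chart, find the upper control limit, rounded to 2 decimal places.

17.29

c̄ = (9 + 9 + 5 + 7 + 6 + 10 + 7 + 6 + 7 + 13 + 10 + 7 + 9 + 11 + 8 + 10 + 12 + 6 + 10) / 19 = 162 / 19 = 8.5263
UCL = c̄ + 3√c̄ = 8.5263 + 3 × √8.5263 = 8.5263 + 3 × 2.9200 = 17.2863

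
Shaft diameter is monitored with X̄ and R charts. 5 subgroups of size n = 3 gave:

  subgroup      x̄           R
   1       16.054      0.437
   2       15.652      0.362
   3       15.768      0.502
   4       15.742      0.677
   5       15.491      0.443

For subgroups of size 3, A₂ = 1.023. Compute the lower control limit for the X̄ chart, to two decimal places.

X̄̄ = (16.054 + 15.652 + 15.768 + 15.742 + 15.491) / 5 = 78.7070 / 5 = 15.7414
R̄ = (0.437 + 0.362 + 0.502 + 0.677 + 0.443) / 5 = 2.4210 / 5 = 0.4842
LCL = X̄̄ − A₂·R̄ = 15.7414 − 1.023 × 0.4842 = 15.2461

15.25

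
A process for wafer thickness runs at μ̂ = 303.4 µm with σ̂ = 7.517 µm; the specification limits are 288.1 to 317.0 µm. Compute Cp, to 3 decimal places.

Cp = (USL − LSL) / (6σ̂) = (317.0 − 288.1) / (6 × 7.517) = 28.9000 / 45.1020 = 0.6408

0.641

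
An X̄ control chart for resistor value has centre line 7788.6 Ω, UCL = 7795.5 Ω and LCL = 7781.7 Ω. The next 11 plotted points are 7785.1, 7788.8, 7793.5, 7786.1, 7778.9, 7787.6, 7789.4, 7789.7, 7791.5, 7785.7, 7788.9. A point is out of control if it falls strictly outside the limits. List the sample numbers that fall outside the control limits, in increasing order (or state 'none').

Compare each point to [7781.7, 7795.5]: sample 5 = 7778.9 < LCL.

5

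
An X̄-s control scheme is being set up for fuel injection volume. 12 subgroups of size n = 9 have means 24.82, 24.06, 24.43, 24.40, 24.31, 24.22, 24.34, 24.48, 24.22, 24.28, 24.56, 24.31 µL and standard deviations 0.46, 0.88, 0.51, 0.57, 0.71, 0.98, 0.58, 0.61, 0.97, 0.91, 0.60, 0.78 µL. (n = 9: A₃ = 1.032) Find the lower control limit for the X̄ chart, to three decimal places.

X̄̄ = (24.82 + 24.06 + 24.43 + 24.40 + 24.31 + 24.22 + 24.34 + 24.48 + 24.22 + 24.28 + 24.56 + 24.31) / 12 = 24.3692
s̄ = (0.46 + 0.88 + 0.51 + 0.57 + 0.71 + 0.98 + 0.58 + 0.61 + 0.97 + 0.91 + 0.60 + 0.78) / 12 = 0.7133
LCL = X̄̄ − A₃·s̄ = 24.3692 − 1.032 × 0.7133 = 23.6330

23.633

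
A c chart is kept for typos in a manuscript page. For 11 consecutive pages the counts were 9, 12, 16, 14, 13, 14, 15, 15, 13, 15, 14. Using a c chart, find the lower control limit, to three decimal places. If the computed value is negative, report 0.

2.558

c̄ = (9 + 12 + 16 + 14 + 13 + 14 + 15 + 15 + 13 + 15 + 14) / 11 = 150 / 11 = 13.6364
LCL = c̄ − 3√c̄ = 13.6364 − 3 × 3.6927 = 2.5581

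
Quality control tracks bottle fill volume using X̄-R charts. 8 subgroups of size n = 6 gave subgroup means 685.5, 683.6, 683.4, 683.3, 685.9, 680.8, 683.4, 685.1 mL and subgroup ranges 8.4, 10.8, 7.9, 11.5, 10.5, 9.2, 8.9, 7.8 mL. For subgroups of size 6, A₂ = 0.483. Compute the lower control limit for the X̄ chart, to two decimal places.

X̄̄ = (685.5 + 683.6 + 683.4 + 683.3 + 685.9 + 680.8 + 683.4 + 685.1) / 8 = 5471.0000 / 8 = 683.8750
R̄ = (8.4 + 10.8 + 7.9 + 11.5 + 10.5 + 9.2 + 8.9 + 7.8) / 8 = 75.0000 / 8 = 9.3750
LCL = X̄̄ − A₂·R̄ = 683.8750 − 0.483 × 9.3750 = 679.3469

679.35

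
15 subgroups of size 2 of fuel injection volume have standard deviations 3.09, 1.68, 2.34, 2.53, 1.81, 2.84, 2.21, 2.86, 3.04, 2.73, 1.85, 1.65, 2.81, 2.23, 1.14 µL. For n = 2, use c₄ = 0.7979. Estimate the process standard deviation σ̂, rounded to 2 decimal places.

s̄ = (3.09 + 1.68 + 2.34 + 2.53 + 1.81 + 2.84 + 2.21 + 2.86 + 3.04 + 2.73 + 1.85 + 1.65 + 2.81 + 2.23 + 1.14) / 15 = 2.3207
σ̂ = s̄ / c₄ = 2.3207 / 0.7979 = 2.9085

2.91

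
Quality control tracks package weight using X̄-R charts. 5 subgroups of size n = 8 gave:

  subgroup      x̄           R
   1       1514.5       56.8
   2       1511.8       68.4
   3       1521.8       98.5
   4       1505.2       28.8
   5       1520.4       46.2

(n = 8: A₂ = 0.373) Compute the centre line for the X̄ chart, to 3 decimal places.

X̄̄ = (1514.5 + 1511.8 + 1521.8 + 1505.2 + 1520.4) / 5 = 7573.7000 / 5 = 1514.7400
CL = X̄̄ = 1514.7400

1514.740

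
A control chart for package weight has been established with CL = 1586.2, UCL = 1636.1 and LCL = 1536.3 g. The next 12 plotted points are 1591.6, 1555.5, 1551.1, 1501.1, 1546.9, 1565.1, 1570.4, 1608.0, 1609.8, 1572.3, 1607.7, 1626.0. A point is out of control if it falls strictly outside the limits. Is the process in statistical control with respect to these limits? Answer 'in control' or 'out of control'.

Compare each point to [1536.3, 1636.1]: sample 4 = 1501.1 < LCL.

out of control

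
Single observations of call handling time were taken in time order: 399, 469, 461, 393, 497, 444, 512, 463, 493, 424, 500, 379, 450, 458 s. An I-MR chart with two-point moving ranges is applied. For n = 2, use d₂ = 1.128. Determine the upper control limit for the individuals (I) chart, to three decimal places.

X̄ = (399 + 469 + 461 + 393 + 497 + 444 + 512 + 463 + 493 + 424 + 500 + 379 + 450 + 458) / 14 = 453.0000
Moving ranges: 70, 8, 68, 104, 53, 68, 49, 30, 69, 76, 121, 71, 8; M̄R̄ = 795.0000 / 13 = 61.1538
UCL = X̄ + 3·M̄R̄/d₂ = 453.0000 + 3 × 61.1538 / 1.128 = 615.6432

615.643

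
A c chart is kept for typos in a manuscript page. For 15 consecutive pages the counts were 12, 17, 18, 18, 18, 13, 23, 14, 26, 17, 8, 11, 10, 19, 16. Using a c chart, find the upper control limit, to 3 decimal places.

c̄ = (12 + 17 + 18 + 18 + 18 + 13 + 23 + 14 + 26 + 17 + 8 + 11 + 10 + 19 + 16) / 15 = 240 / 15 = 16.0000
UCL = c̄ + 3√c̄ = 16.0000 + 3 × √16.0000 = 16.0000 + 3 × 4.0000 = 28.0000

28.000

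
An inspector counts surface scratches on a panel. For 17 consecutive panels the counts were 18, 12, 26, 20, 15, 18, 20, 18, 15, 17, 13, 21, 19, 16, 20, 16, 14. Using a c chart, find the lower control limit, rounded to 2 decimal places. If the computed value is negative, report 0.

4.97

c̄ = (18 + 12 + 26 + 20 + 15 + 18 + 20 + 18 + 15 + 17 + 13 + 21 + 19 + 16 + 20 + 16 + 14) / 17 = 298 / 17 = 17.5294
LCL = c̄ − 3√c̄ = 17.5294 − 3 × 4.1868 = 4.9690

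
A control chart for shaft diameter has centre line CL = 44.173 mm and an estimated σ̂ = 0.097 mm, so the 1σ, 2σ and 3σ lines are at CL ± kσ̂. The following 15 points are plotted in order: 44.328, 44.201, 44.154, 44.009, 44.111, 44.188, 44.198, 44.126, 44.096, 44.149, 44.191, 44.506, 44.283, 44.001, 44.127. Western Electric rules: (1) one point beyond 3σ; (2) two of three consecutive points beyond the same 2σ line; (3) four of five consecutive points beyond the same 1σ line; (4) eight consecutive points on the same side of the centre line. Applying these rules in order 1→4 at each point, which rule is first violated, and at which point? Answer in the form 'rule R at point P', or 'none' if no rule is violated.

rule 1 at point 12

Zone of each point (C = within 1σ̂, B = 1σ̂–2σ̂, A = 2σ̂–3σ̂, * = beyond 3σ̂; sign = side of CL): 1:+B, 2:+C, 3:-C, 4:-B, 5:-C, 6:+C, 7:+C, 8:-C, 9:-C, 10:-C, 11:+C, 12:+*, 13:+B, 14:-B, 15:-C
Rule 1 (one point beyond the 3σ limits) is satisfied at point 12.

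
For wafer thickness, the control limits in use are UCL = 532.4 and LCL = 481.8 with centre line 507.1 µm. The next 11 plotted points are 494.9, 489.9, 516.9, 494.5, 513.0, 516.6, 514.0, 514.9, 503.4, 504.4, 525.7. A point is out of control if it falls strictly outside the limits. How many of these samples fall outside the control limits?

0

All 11 points lie within [481.8, 532.4].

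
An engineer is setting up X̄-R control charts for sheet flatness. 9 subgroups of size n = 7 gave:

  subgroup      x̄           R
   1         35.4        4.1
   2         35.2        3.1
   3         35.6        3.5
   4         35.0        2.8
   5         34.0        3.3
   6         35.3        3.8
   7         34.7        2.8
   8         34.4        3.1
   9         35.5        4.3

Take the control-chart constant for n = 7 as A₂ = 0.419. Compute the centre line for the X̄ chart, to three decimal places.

35.011

X̄̄ = (35.4 + 35.2 + 35.6 + 35.0 + 34.0 + 35.3 + 34.7 + 34.4 + 35.5) / 9 = 315.1000 / 9 = 35.0111
CL = X̄̄ = 35.0111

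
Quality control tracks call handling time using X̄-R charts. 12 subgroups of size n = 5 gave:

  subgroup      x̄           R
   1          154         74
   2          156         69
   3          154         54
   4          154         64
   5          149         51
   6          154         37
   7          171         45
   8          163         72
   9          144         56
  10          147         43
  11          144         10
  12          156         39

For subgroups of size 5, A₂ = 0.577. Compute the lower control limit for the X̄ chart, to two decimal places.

X̄̄ = (154 + 156 + 154 + 154 + 149 + 154 + 171 + 163 + 144 + 147 + 144 + 156) / 12 = 1846.0000 / 12 = 153.8333
R̄ = (74 + 69 + 54 + 64 + 51 + 37 + 45 + 72 + 56 + 43 + 10 + 39) / 12 = 614.0000 / 12 = 51.1667
LCL = X̄̄ − A₂·R̄ = 153.8333 − 0.577 × 51.1667 = 124.3102

124.31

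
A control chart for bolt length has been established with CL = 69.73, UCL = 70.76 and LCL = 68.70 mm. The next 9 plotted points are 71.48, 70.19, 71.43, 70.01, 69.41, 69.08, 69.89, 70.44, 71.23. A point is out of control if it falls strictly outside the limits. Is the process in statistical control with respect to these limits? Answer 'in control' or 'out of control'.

out of control

Compare each point to [68.70, 70.76]: sample 1 = 71.48 > UCL; sample 3 = 71.43 > UCL; sample 9 = 71.23 > UCL.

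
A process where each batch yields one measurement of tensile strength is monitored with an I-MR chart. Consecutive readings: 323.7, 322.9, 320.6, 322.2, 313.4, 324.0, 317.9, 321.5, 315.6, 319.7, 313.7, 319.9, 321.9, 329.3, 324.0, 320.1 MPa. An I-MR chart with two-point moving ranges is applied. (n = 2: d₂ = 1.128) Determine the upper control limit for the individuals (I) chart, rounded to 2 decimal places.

X̄ = (323.7 + 322.9 + 320.6 + 322.2 + 313.4 + 324.0 + 317.9 + 321.5 + 315.6 + 319.7 + 313.7 + 319.9 + 321.9 + 329.3 + 324.0 + 320.1) / 16 = 320.6500
Moving ranges: 0.8, 2.3, 1.6, 8.8, 10.6, 6.1, 3.6, 5.9, 4.1, 6.0, 6.2, 2.0, 7.4, 5.3, 3.9; M̄R̄ = 74.6000 / 15 = 4.9733
UCL = X̄ + 3·M̄R̄/d₂ = 320.6500 + 3 × 4.9733 / 1.128 = 333.8770

333.88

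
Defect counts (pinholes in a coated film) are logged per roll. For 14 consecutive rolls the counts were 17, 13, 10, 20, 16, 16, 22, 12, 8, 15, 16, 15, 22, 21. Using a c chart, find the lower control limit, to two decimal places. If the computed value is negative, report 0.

c̄ = (17 + 13 + 10 + 20 + 16 + 16 + 22 + 12 + 8 + 15 + 16 + 15 + 22 + 21) / 14 = 223 / 14 = 15.9286
LCL = c̄ − 3√c̄ = 15.9286 − 3 × 3.9911 = 3.9554

3.96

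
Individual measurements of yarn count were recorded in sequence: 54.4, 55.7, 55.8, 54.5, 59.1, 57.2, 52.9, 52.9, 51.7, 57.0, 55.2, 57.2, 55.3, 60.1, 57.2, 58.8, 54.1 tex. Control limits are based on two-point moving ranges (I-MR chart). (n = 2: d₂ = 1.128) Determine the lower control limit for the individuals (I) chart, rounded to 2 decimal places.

X̄ = (54.4 + 55.7 + 55.8 + 54.5 + 59.1 + 57.2 + 52.9 + 52.9 + 51.7 + 57.0 + 55.2 + 57.2 + 55.3 + 60.1 + 57.2 + 58.8 + 54.1) / 17 = 55.8294
Moving ranges: 1.3, 0.1, 1.3, 4.6, 1.9, 4.3, 0.0, 1.2, 5.3, 1.8, 2.0, 1.9, 4.8, 2.9, 1.6, 4.7; M̄R̄ = 39.7000 / 16 = 2.4812
LCL = X̄ − 3·M̄R̄/d₂ = 55.8294 − 3 × 2.4812 / 1.128 = 49.2303

49.23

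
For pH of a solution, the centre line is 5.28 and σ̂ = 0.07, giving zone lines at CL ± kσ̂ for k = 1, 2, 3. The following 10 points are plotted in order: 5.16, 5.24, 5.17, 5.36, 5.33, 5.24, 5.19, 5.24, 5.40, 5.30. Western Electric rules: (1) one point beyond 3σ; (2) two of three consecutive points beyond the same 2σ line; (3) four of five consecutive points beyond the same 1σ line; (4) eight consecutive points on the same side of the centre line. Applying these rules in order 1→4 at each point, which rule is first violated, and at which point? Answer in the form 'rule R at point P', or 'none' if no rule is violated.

Zone of each point (C = within 1σ̂, B = 1σ̂–2σ̂, A = 2σ̂–3σ̂, * = beyond 3σ̂; sign = side of CL): 1:-B, 2:-C, 3:-B, 4:+B, 5:+C, 6:-C, 7:-B, 8:-C, 9:+B, 10:+C
No rule fires across all 10 points.

none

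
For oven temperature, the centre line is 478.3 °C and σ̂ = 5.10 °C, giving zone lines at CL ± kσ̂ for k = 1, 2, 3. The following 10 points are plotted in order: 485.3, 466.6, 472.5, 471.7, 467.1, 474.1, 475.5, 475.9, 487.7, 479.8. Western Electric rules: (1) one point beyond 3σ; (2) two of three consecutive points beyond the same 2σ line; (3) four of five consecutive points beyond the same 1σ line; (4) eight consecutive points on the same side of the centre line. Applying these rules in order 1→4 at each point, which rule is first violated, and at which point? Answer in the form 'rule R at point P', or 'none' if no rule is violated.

rule 3 at point 5

Zone of each point (C = within 1σ̂, B = 1σ̂–2σ̂, A = 2σ̂–3σ̂, * = beyond 3σ̂; sign = side of CL): 1:+B, 2:-A, 3:-B, 4:-B, 5:-A, 6:-C, 7:-C, 8:-C, 9:+B, 10:+C
Rule 3 (four of five consecutive points beyond the same 1σ limit) is satisfied at point 5.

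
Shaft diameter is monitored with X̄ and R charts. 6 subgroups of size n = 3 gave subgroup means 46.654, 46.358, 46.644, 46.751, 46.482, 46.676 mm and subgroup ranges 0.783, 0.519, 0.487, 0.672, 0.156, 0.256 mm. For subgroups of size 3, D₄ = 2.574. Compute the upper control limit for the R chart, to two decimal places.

R̄ = (0.783 + 0.519 + 0.487 + 0.672 + 0.156 + 0.256) / 6 = 2.8730 / 6 = 0.4788
UCL_R = D₄·R̄ = 2.574 × 0.4788 = 1.2325

1.23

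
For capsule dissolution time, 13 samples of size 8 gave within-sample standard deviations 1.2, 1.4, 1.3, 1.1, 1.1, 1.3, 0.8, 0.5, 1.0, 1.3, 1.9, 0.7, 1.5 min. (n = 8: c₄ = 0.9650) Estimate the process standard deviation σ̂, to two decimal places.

1.20

s̄ = (1.2 + 1.4 + 1.3 + 1.1 + 1.1 + 1.3 + 0.8 + 0.5 + 1.0 + 1.3 + 1.9 + 0.7 + 1.5) / 13 = 1.1615
σ̂ = s̄ / c₄ = 1.1615 / 0.9650 = 1.2037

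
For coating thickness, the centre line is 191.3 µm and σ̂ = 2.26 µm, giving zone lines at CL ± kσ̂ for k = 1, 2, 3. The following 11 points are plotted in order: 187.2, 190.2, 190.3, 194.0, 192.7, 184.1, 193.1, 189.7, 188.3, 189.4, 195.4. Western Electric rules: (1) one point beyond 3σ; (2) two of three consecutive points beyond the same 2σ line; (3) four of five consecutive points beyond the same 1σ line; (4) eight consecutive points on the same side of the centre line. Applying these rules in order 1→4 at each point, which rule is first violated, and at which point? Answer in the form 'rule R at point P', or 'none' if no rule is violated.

Zone of each point (C = within 1σ̂, B = 1σ̂–2σ̂, A = 2σ̂–3σ̂, * = beyond 3σ̂; sign = side of CL): 1:-B, 2:-C, 3:-C, 4:+B, 5:+C, 6:-*, 7:+C, 8:-C, 9:-B, 10:-C, 11:+B
Rule 1 (one point beyond the 3σ limits) is satisfied at point 6.

rule 1 at point 6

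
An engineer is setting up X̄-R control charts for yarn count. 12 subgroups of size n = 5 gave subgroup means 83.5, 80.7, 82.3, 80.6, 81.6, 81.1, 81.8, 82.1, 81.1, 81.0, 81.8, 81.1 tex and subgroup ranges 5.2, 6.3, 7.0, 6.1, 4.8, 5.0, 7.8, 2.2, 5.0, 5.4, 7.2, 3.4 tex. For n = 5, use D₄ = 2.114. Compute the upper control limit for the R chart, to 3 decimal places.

R̄ = (5.2 + 6.3 + 7.0 + 6.1 + 4.8 + 5.0 + 7.8 + 2.2 + 5.0 + 5.4 + 7.2 + 3.4) / 12 = 65.4000 / 12 = 5.4500
UCL_R = D₄·R̄ = 2.114 × 5.4500 = 11.5213

11.521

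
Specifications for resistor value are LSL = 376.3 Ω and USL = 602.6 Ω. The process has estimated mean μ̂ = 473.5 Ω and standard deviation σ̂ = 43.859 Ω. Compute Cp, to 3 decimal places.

0.860

Cp = (USL − LSL) / (6σ̂) = (602.6 − 376.3) / (6 × 43.859) = 226.3000 / 263.1540 = 0.8600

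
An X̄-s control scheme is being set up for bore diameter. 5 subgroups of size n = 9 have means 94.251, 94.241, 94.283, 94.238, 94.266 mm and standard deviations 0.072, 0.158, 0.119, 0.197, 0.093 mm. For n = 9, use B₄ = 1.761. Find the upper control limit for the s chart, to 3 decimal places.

0.225

s̄ = (0.072 + 0.158 + 0.119 + 0.197 + 0.093) / 5 = 0.1278
UCL_s = B₄·s̄ = 1.761 × 0.1278 = 0.2251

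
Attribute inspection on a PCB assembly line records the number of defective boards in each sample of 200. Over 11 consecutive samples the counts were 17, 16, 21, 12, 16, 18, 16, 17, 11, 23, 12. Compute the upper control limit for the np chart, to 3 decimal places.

27.872

p̄ = Σdᵢ / (k·n) = 179 / (11 × 200) = 0.08136
UCL = np̄ + 3·√(np̄(1−p̄)) = 16.2727 + 3 × √(16.2727×0.91864) = 16.2727 + 3 × 3.8664 = 27.8718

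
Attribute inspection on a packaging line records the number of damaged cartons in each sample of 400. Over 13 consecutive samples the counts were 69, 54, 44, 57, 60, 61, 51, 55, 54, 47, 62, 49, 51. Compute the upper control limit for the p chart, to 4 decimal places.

0.1889

p̄ = Σdᵢ / (k·n) = 714 / (13 × 400) = 0.13731
UCL = p̄ + 3·√(p̄(1−p̄)/n) = 0.13731 + 3 × √(0.13731×0.86269/400) = 0.13731 + 3 × 0.01721 = 0.18893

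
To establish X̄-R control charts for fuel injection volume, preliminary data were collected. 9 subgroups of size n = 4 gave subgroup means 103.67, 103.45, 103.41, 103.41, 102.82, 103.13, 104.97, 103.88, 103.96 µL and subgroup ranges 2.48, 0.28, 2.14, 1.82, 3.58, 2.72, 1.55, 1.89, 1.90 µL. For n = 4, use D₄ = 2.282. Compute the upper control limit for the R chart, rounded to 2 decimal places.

R̄ = (2.48 + 0.28 + 2.14 + 1.82 + 3.58 + 2.72 + 1.55 + 1.89 + 1.90) / 9 = 18.3600 / 9 = 2.0400
UCL_R = D₄·R̄ = 2.282 × 2.0400 = 4.6553

4.66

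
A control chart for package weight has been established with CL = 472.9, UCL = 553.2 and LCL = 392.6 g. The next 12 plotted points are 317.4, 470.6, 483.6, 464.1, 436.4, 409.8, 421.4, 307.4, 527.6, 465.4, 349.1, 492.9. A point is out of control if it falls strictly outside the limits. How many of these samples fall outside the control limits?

Compare each point to [392.6, 553.2]: sample 1 = 317.4 < LCL; sample 8 = 307.4 < LCL; sample 11 = 349.1 < LCL.

3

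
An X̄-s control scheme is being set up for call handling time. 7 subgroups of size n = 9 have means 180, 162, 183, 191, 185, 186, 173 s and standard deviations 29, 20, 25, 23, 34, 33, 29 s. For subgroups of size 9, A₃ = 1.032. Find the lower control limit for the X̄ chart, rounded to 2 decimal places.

X̄̄ = (180 + 162 + 183 + 191 + 185 + 186 + 173) / 7 = 180.0000
s̄ = (29 + 20 + 25 + 23 + 34 + 33 + 29) / 7 = 27.5714
LCL = X̄̄ − A₃·s̄ = 180.0000 − 1.032 × 27.5714 = 151.5463

151.55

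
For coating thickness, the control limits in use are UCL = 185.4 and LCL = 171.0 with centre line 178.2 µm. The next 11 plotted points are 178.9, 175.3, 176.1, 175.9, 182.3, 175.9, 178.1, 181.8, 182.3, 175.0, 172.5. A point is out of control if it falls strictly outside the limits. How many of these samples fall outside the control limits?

0

All 11 points lie within [171.0, 185.4].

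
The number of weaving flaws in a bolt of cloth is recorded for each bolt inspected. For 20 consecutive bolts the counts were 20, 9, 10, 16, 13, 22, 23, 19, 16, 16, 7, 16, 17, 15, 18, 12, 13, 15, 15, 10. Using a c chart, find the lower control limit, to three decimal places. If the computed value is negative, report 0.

3.442

c̄ = (20 + 9 + 10 + 16 + 13 + 22 + 23 + 19 + 16 + 16 + 7 + 16 + 17 + 15 + 18 + 12 + 13 + 15 + 15 + 10) / 20 = 302 / 20 = 15.1000
LCL = c̄ − 3√c̄ = 15.1000 − 3 × 3.8859 = 3.4424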